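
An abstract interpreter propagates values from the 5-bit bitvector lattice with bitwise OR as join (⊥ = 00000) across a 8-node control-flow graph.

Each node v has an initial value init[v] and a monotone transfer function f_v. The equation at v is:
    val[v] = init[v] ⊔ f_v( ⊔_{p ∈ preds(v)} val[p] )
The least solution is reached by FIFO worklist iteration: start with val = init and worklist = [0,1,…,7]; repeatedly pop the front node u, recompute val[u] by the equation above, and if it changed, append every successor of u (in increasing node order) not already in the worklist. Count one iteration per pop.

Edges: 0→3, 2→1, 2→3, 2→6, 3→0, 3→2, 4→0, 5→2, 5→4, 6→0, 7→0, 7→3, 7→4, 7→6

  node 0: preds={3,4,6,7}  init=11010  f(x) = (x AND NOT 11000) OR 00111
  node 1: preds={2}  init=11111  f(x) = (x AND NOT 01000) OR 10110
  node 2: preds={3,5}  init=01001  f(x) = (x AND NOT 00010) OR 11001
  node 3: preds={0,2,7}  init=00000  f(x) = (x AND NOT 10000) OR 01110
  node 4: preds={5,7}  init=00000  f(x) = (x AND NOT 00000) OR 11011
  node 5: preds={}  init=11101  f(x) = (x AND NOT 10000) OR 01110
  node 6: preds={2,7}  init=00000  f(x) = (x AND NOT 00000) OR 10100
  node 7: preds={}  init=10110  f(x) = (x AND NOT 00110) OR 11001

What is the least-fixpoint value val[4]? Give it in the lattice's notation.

Trace (14 dequeues):
  [1] u=0 | in 10110 | out 11111 | prev 11010 | push {}
  [2] u=1 | in 01001 | out 11111 | ==
  [3] u=2 | in 11101 | out 11101 | prev 01001 | push {1}
  [4] u=3 | in 11111 | out 01111 | prev 00000 | push {0,2}
  [5] u=4 | in 11111 | out 11111 | prev 00000 | push {}
  [6] u=5 | in 00000 | out 11111 | prev 11101 | push {4}
  [7] u=6 | in 11111 | out 11111 | prev 00000 | push {}
  [8] u=7 | in 00000 | out 11111 | prev 10110 | push {3,6}
  [9] u=1 | in 11101 | out 11111 | ==
  [10] u=0 | in 11111 | out 11111 | ==
  [11] u=2 | in 11111 | out 11101 | ==
  [12] u=4 | in 11111 | out 11111 | ==
  [13] u=3 | in 11111 | out 01111 | ==
  [14] u=6 | in 11111 | out 11111 | ==

Converged values:
  [0] 11111
  [1] 11111
  [2] 11101
  [3] 01111
  [4] 11111
  [5] 11111
  [6] 11111
  [7] 11111

11111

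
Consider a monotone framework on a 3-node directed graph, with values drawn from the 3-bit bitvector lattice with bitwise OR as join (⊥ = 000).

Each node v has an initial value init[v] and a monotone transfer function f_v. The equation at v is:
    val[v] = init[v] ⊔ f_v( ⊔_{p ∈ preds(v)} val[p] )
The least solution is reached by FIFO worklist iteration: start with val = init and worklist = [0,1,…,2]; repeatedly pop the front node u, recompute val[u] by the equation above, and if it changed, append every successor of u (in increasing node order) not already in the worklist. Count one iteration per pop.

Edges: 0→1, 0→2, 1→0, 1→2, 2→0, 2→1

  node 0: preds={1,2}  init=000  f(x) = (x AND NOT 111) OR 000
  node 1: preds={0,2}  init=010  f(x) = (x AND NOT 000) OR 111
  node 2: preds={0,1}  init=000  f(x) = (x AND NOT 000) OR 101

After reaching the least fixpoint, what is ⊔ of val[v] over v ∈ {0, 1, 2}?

111

Worklist (5 pops):
  #1 pop 0: in=010 → 000 (no change)
  #2 pop 1: in=000 → 111 (was 010); enqueue [0]
  #3 pop 2: in=111 → 111 (was 000); enqueue [1]
  #4 pop 0: in=111 → 000 (no change)
  #5 pop 1: in=111 → 111 (no change)

Fixpoint:
  val[0] = 000
  val[1] = 111
  val[2] = 111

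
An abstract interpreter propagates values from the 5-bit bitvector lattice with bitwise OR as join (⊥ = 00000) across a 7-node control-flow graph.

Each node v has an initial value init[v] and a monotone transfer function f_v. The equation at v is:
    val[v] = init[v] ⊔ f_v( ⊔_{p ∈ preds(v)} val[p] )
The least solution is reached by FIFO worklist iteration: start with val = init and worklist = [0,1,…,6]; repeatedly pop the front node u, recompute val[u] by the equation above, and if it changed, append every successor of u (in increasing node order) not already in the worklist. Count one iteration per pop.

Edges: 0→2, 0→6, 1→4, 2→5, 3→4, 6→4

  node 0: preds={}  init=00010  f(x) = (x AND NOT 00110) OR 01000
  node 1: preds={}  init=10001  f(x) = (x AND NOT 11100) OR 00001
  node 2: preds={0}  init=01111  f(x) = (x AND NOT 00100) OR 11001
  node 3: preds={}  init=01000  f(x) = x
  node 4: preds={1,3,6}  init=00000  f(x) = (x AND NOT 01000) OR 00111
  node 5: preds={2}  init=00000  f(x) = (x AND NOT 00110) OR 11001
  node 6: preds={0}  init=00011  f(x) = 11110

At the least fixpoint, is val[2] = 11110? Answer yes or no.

no

Trace (8 dequeues):
  [1] u=0 | in 00000 | out 01010 | prev 00010 | push {}
  [2] u=1 | in 00000 | out 10001 | ==
  [3] u=2 | in 01010 | out 11111 | prev 01111 | push {}
  [4] u=3 | in 00000 | out 01000 | ==
  [5] u=4 | in 11011 | out 10111 | prev 00000 | push {}
  [6] u=5 | in 11111 | out 11001 | prev 00000 | push {}
  [7] u=6 | in 01010 | out 11111 | prev 00011 | push {4}
  [8] u=4 | in 11111 | out 10111 | ==

Converged values:
  [0] 01010
  [1] 10001
  [2] 11111
  [3] 01000
  [4] 10111
  [5] 11001
  [6] 11111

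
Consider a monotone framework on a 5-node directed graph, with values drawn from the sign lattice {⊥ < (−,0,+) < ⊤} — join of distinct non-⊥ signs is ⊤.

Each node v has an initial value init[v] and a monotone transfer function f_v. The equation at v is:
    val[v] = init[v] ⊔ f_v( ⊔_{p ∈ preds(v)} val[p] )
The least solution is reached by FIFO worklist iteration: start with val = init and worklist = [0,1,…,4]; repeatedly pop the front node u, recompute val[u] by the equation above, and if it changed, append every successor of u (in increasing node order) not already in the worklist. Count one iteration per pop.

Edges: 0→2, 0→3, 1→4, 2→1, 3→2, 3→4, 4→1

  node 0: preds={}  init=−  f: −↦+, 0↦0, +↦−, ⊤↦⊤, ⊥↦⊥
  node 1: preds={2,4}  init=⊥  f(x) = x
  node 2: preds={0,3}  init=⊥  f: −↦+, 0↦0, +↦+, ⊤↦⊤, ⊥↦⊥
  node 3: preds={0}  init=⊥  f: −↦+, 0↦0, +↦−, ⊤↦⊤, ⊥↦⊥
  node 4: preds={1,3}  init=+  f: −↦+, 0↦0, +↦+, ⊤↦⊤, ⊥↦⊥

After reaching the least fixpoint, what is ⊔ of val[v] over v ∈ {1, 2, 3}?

⊤

Iteration log — 10 steps:
  step 1. node 0  ⊔preds=⊥  new=−  stable
  step 2. node 1  ⊔preds=+  new=+  old=⊥  +wl: 
  step 3. node 2  ⊔preds=−  new=+  old=⊥  +wl: 1
  step 4. node 3  ⊔preds=−  new=+  old=⊥  +wl: 2
  step 5. node 4  ⊔preds=+  new=+  stable
  step 6. node 1  ⊔preds=+  new=+  stable
  step 7. node 2  ⊔preds=⊤  new=⊤  old=+  +wl: 1
  step 8. node 1  ⊔preds=⊤  new=⊤  old=+  +wl: 4
  step 9. node 4  ⊔preds=⊤  new=⊤  old=+  +wl: 1
  step 10. node 1  ⊔preds=⊤  new=⊤  stable

Least fixpoint reached:
  node 0: −
  node 1: ⊤
  node 2: ⊤
  node 3: +
  node 4: ⊤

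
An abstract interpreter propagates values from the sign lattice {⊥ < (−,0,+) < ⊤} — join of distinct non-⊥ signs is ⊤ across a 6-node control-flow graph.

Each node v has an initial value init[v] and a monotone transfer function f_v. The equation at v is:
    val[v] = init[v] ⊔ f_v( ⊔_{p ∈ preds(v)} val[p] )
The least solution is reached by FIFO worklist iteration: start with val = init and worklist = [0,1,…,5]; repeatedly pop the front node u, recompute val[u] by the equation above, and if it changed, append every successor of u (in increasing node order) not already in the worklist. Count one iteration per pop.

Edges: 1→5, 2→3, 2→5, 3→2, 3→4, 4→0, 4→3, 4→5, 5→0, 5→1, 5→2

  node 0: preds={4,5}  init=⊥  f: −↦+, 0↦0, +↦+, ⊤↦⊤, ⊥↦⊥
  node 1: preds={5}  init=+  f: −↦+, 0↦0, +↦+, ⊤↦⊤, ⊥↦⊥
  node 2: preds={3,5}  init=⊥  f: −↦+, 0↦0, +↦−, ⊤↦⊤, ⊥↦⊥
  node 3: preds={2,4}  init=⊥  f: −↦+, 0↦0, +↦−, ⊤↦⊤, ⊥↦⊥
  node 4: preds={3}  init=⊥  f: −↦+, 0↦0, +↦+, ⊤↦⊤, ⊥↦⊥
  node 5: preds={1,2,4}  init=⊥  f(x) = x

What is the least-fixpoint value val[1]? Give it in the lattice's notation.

⊤

Worklist (22 pops):
  #1 pop 0: in=⊥ → ⊥ (no change)
  #2 pop 1: in=⊥ → + (no change)
  #3 pop 2: in=⊥ → ⊥ (no change)
  #4 pop 3: in=⊥ → ⊥ (no change)
  #5 pop 4: in=⊥ → ⊥ (no change)
  #6 pop 5: in=+ → + (was ⊥); enqueue [0,1,2]
  #7 pop 0: in=+ → + (was ⊥); enqueue []
  #8 pop 1: in=+ → + (no change)
  #9 pop 2: in=+ → − (was ⊥); enqueue [3,5]
  #10 pop 3: in=− → + (was ⊥); enqueue [2,4]
  #11 pop 5: in=⊤ → ⊤ (was +); enqueue [0,1]
  #12 pop 2: in=⊤ → ⊤ (was −); enqueue [3,5]
  #13 pop 4: in=+ → + (was ⊥); enqueue []
  #14 pop 0: in=⊤ → ⊤ (was +); enqueue []
  #15 pop 1: in=⊤ → ⊤ (was +); enqueue []
  #16 pop 3: in=⊤ → ⊤ (was +); enqueue [2,4]
  #17 pop 5: in=⊤ → ⊤ (no change)
  #18 pop 2: in=⊤ → ⊤ (no change)
  #19 pop 4: in=⊤ → ⊤ (was +); enqueue [0,3,5]
  #20 pop 0: in=⊤ → ⊤ (no change)
  #21 pop 3: in=⊤ → ⊤ (no change)
  #22 pop 5: in=⊤ → ⊤ (no change)

Fixpoint:
  val[0] = ⊤
  val[1] = ⊤
  val[2] = ⊤
  val[3] = ⊤
  val[4] = ⊤
  val[5] = ⊤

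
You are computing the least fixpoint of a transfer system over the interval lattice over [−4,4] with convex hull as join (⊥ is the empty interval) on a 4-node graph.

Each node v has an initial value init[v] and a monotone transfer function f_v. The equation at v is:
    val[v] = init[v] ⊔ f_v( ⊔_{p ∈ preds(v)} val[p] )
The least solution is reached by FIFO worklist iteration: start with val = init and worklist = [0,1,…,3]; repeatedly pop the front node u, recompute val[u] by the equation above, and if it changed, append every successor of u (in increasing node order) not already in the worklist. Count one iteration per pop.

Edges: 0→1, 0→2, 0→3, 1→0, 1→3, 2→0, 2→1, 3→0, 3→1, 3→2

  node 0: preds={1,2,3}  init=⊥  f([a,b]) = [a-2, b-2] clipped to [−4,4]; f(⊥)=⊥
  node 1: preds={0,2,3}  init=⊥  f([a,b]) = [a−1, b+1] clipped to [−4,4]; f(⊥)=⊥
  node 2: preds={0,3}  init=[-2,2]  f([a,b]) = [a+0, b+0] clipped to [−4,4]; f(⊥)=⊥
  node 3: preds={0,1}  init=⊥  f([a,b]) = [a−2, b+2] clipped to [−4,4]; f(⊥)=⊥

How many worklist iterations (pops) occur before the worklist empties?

Worklist (10 pops):
  #1 pop 0: in=[-2,2] → [-4,0] (was ⊥); enqueue []
  #2 pop 1: in=[-4,2] → [-4,3] (was ⊥); enqueue [0]
  #3 pop 2: in=[-4,0] → [-4,2] (was [-2,2]); enqueue [1]
  #4 pop 3: in=[-4,3] → [-4,4] (was ⊥); enqueue [2]
  #5 pop 0: in=[-4,4] → [-4,2] (was [-4,0]); enqueue [3]
  #6 pop 1: in=[-4,4] → [-4,4] (was [-4,3]); enqueue [0]
  #7 pop 2: in=[-4,4] → [-4,4] (was [-4,2]); enqueue [1]
  #8 pop 3: in=[-4,4] → [-4,4] (no change)
  #9 pop 0: in=[-4,4] → [-4,2] (no change)
  #10 pop 1: in=[-4,4] → [-4,4] (no change)

Fixpoint:
  val[0] = [-4,2]
  val[1] = [-4,4]
  val[2] = [-4,4]
  val[3] = [-4,4]

10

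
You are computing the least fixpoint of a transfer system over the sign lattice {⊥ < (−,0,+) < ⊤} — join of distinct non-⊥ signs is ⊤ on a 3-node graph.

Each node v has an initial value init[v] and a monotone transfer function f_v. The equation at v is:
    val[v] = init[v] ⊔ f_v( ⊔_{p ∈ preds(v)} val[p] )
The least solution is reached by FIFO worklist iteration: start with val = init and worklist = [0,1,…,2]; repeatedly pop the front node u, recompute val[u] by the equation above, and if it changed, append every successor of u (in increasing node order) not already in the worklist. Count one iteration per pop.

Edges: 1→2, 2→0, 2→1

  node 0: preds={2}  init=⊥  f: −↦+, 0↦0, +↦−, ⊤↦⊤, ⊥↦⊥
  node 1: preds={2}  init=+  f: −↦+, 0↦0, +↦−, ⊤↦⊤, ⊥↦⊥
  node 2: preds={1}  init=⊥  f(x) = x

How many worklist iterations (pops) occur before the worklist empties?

8

Trace (8 dequeues):
  [1] u=0 | in ⊥ | out ⊥ | ==
  [2] u=1 | in ⊥ | out + | ==
  [3] u=2 | in + | out + | prev ⊥ | push {0,1}
  [4] u=0 | in + | out − | prev ⊥ | push {}
  [5] u=1 | in + | out ⊤ | prev + | push {2}
  [6] u=2 | in ⊤ | out ⊤ | prev + | push {0,1}
  [7] u=0 | in ⊤ | out ⊤ | prev − | push {}
  [8] u=1 | in ⊤ | out ⊤ | ==

Converged values:
  [0] ⊤
  [1] ⊤
  [2] ⊤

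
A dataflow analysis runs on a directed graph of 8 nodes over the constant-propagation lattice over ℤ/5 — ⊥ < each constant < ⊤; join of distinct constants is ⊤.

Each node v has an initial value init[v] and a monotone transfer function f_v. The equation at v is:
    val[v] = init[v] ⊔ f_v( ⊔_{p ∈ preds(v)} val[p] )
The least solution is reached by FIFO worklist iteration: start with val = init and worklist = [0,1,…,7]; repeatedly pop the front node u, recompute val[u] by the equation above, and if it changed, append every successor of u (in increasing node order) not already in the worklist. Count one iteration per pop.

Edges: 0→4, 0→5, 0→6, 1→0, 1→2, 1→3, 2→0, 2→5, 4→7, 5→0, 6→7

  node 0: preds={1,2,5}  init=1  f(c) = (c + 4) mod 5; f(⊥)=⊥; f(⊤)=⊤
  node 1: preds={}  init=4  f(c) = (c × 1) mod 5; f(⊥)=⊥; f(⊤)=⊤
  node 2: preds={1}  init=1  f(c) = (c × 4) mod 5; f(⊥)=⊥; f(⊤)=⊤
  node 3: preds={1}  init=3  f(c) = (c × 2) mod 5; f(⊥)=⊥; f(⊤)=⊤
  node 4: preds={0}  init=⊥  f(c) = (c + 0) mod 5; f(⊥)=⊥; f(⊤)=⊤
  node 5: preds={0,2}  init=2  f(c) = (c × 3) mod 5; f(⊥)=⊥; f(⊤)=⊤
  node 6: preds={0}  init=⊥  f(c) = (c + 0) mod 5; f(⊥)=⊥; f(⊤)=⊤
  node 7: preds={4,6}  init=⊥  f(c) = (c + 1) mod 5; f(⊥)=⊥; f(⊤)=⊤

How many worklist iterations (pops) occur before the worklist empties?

Iteration log — 9 steps:
  step 1. node 0  ⊔preds=⊤  new=⊤  old=1  +wl: 
  step 2. node 1  ⊔preds=⊥  new=4  stable
  step 3. node 2  ⊔preds=4  new=1  stable
  step 4. node 3  ⊔preds=4  new=3  stable
  step 5. node 4  ⊔preds=⊤  new=⊤  old=⊥  +wl: 
  step 6. node 5  ⊔preds=⊤  new=⊤  old=2  +wl: 0
  step 7. node 6  ⊔preds=⊤  new=⊤  old=⊥  +wl: 
  step 8. node 7  ⊔preds=⊤  new=⊤  old=⊥  +wl: 
  step 9. node 0  ⊔preds=⊤  new=⊤  stable

Least fixpoint reached:
  node 0: ⊤
  node 1: 4
  node 2: 1
  node 3: 3
  node 4: ⊤
  node 5: ⊤
  node 6: ⊤
  node 7: ⊤

9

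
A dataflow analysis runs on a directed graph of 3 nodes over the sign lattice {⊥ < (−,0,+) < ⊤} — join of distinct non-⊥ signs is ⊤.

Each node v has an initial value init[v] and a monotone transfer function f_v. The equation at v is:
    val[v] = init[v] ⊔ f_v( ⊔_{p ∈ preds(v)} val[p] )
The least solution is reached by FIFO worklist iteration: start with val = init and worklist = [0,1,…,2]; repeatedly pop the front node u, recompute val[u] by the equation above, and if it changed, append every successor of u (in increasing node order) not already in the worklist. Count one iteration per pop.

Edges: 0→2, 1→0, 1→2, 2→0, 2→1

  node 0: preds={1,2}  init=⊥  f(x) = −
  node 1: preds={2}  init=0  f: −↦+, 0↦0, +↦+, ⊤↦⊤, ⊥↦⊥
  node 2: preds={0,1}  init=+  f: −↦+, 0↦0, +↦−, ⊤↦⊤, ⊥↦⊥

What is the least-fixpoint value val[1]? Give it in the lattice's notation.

⊤

Iteration log — 5 steps:
  step 1. node 0  ⊔preds=⊤  new=−  old=⊥  +wl: 
  step 2. node 1  ⊔preds=+  new=⊤  old=0  +wl: 0
  step 3. node 2  ⊔preds=⊤  new=⊤  old=+  +wl: 1
  step 4. node 0  ⊔preds=⊤  new=−  stable
  step 5. node 1  ⊔preds=⊤  new=⊤  stable

Least fixpoint reached:
  node 0: −
  node 1: ⊤
  node 2: ⊤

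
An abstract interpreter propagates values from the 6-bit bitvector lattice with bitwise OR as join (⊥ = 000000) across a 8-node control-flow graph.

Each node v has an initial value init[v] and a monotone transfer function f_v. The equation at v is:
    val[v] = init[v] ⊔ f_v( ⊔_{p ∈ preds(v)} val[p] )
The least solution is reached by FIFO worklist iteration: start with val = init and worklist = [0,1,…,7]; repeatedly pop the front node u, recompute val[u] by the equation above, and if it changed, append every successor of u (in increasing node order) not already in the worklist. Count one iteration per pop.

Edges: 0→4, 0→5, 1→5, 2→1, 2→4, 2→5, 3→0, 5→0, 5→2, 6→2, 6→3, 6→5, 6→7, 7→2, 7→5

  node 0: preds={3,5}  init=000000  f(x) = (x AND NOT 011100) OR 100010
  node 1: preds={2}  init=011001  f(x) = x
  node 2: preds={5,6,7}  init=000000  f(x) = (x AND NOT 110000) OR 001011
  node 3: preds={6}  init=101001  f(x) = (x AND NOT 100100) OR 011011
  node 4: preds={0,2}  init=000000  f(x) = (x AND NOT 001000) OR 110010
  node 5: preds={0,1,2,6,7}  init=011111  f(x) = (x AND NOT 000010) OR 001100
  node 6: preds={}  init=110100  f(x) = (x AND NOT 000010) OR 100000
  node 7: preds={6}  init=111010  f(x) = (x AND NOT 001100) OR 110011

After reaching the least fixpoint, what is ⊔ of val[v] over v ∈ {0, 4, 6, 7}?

Iteration log — 12 steps:
  step 1. node 0  ⊔preds=111111  new=100011  old=000000  +wl: 
  step 2. node 1  ⊔preds=000000  new=011001  stable
  step 3. node 2  ⊔preds=111111  new=001111  old=000000  +wl: 1
  step 4. node 3  ⊔preds=110100  new=111011  old=101001  +wl: 0
  step 5. node 4  ⊔preds=101111  new=110111  old=000000  +wl: 
  step 6. node 5  ⊔preds=111111  new=111111  old=011111  +wl: 2
  step 7. node 6  ⊔preds=000000  new=110100  stable
  step 8. node 7  ⊔preds=110100  new=111011  old=111010  +wl: 5
  step 9. node 1  ⊔preds=001111  new=011111  old=011001  +wl: 
  step 10. node 0  ⊔preds=111111  new=100011  stable
  step 11. node 2  ⊔preds=111111  new=001111  stable
  step 12. node 5  ⊔preds=111111  new=111111  stable

Least fixpoint reached:
  node 0: 100011
  node 1: 011111
  node 2: 001111
  node 3: 111011
  node 4: 110111
  node 5: 111111
  node 6: 110100
  node 7: 111011

111111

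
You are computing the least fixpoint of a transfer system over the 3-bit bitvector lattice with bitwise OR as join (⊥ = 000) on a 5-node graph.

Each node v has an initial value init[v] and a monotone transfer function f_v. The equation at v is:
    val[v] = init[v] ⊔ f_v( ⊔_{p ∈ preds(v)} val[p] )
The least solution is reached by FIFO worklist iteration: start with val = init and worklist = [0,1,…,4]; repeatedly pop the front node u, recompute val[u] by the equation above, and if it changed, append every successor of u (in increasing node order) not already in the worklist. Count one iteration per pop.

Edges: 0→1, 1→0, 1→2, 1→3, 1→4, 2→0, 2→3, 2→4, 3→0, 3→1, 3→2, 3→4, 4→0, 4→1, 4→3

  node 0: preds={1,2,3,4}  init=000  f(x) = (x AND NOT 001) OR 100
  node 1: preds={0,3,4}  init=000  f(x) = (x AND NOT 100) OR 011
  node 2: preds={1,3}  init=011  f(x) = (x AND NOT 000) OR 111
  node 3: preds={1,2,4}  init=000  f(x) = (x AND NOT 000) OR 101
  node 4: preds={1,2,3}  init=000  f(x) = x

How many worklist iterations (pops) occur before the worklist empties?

Iteration log — 9 steps:
  step 1. node 0  ⊔preds=011  new=110  old=000  +wl: 
  step 2. node 1  ⊔preds=110  new=011  old=000  +wl: 0
  step 3. node 2  ⊔preds=011  new=111  old=011  +wl: 
  step 4. node 3  ⊔preds=111  new=111  old=000  +wl: 1,2
  step 5. node 4  ⊔preds=111  new=111  old=000  +wl: 3
  step 6. node 0  ⊔preds=111  new=110  stable
  step 7. node 1  ⊔preds=111  new=011  stable
  step 8. node 2  ⊔preds=111  new=111  stable
  step 9. node 3  ⊔preds=111  new=111  stable

Least fixpoint reached:
  node 0: 110
  node 1: 011
  node 2: 111
  node 3: 111
  node 4: 111

9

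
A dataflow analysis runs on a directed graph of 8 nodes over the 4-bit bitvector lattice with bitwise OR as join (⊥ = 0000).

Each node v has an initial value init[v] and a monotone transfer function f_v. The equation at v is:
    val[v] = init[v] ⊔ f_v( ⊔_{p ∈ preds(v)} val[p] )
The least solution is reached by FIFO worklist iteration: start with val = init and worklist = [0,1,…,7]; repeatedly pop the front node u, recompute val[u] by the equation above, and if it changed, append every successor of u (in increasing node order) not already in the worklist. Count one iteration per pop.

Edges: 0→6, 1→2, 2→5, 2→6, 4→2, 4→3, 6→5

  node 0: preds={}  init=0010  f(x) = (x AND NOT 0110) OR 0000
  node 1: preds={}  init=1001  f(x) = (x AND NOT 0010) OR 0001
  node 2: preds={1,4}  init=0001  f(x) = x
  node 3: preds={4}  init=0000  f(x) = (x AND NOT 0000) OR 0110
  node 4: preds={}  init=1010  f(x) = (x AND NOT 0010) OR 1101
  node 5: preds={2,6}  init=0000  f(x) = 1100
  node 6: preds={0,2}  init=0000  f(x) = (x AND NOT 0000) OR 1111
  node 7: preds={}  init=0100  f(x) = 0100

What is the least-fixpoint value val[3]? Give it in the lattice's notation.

1111

Worklist (12 pops):
  #1 pop 0: in=0000 → 0010 (no change)
  #2 pop 1: in=0000 → 1001 (no change)
  #3 pop 2: in=1011 → 1011 (was 0001); enqueue []
  #4 pop 3: in=1010 → 1110 (was 0000); enqueue []
  #5 pop 4: in=0000 → 1111 (was 1010); enqueue [2,3]
  #6 pop 5: in=1011 → 1100 (was 0000); enqueue []
  #7 pop 6: in=1011 → 1111 (was 0000); enqueue [5]
  #8 pop 7: in=0000 → 0100 (no change)
  #9 pop 2: in=1111 → 1111 (was 1011); enqueue [6]
  #10 pop 3: in=1111 → 1111 (was 1110); enqueue []
  #11 pop 5: in=1111 → 1100 (no change)
  #12 pop 6: in=1111 → 1111 (no change)

Fixpoint:
  val[0] = 0010
  val[1] = 1001
  val[2] = 1111
  val[3] = 1111
  val[4] = 1111
  val[5] = 1100
  val[6] = 1111
  val[7] = 0100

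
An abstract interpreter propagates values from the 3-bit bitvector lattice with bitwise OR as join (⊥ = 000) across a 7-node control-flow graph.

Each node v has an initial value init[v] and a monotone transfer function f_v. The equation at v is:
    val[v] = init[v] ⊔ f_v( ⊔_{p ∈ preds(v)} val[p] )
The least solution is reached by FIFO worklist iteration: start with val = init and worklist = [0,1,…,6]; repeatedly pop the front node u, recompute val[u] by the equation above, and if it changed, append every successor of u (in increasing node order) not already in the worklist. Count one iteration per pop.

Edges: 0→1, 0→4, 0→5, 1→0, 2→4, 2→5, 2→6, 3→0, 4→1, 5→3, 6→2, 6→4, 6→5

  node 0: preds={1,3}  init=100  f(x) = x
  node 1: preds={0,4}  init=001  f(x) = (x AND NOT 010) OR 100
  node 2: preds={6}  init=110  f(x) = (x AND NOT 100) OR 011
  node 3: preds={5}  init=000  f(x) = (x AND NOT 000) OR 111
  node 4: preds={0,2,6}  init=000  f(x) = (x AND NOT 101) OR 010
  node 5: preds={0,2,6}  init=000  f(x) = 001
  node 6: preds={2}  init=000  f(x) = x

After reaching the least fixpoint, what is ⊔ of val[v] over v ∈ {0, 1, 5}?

111

Trace (13 dequeues):
  [1] u=0 | in 001 | out 101 | prev 100 | push {}
  [2] u=1 | in 101 | out 101 | prev 001 | push {0}
  [3] u=2 | in 000 | out 111 | prev 110 | push {}
  [4] u=3 | in 000 | out 111 | prev 000 | push {}
  [5] u=4 | in 111 | out 010 | prev 000 | push {1}
  [6] u=5 | in 111 | out 001 | prev 000 | push {3}
  [7] u=6 | in 111 | out 111 | prev 000 | push {2,4,5}
  [8] u=0 | in 111 | out 111 | prev 101 | push {}
  [9] u=1 | in 111 | out 101 | ==
  [10] u=3 | in 001 | out 111 | ==
  [11] u=2 | in 111 | out 111 | ==
  [12] u=4 | in 111 | out 010 | ==
  [13] u=5 | in 111 | out 001 | ==

Converged values:
  [0] 111
  [1] 101
  [2] 111
  [3] 111
  [4] 010
  [5] 001
  [6] 111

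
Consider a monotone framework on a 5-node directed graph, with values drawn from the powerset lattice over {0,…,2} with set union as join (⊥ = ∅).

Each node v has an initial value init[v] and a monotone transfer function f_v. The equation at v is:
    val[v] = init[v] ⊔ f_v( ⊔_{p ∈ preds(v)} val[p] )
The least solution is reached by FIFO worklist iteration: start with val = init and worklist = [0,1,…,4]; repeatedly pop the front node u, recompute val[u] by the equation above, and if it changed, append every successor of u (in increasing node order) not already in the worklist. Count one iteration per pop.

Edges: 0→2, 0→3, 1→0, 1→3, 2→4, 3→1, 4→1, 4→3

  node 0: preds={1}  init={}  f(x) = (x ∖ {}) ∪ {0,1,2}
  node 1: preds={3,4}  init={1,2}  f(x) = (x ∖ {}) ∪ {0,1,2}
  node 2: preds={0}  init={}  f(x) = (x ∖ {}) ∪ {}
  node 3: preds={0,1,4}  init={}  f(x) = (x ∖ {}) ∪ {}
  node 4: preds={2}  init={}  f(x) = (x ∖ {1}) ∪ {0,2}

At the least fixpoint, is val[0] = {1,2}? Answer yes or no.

Iteration log — 8 steps:
  step 1. node 0  ⊔preds={1,2}  new={0,1,2}  old={}  +wl: 
  step 2. node 1  ⊔preds={}  new={0,1,2}  old={1,2}  +wl: 0
  step 3. node 2  ⊔preds={0,1,2}  new={0,1,2}  old={}  +wl: 
  step 4. node 3  ⊔preds={0,1,2}  new={0,1,2}  old={}  +wl: 1
  step 5. node 4  ⊔preds={0,1,2}  new={0,2}  old={}  +wl: 3
  step 6. node 0  ⊔preds={0,1,2}  new={0,1,2}  stable
  step 7. node 1  ⊔preds={0,1,2}  new={0,1,2}  stable
  step 8. node 3  ⊔preds={0,1,2}  new={0,1,2}  stable

Least fixpoint reached:
  node 0: {0,1,2}
  node 1: {0,1,2}
  node 2: {0,1,2}
  node 3: {0,1,2}
  node 4: {0,2}

no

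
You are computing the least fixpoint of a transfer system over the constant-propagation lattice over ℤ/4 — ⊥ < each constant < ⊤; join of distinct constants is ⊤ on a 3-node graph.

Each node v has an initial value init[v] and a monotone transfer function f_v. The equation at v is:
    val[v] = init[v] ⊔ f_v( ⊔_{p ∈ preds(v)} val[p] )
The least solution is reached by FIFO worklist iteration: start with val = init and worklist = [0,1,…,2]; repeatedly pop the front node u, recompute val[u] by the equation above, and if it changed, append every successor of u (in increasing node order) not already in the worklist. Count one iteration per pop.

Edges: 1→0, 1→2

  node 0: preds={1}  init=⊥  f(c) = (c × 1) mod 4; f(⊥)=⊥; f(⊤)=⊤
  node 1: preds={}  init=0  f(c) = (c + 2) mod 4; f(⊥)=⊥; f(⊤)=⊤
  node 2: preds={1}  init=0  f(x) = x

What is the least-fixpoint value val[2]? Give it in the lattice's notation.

Trace (3 dequeues):
  [1] u=0 | in 0 | out 0 | prev ⊥ | push {}
  [2] u=1 | in ⊥ | out 0 | ==
  [3] u=2 | in 0 | out 0 | ==

Converged values:
  [0] 0
  [1] 0
  [2] 0

0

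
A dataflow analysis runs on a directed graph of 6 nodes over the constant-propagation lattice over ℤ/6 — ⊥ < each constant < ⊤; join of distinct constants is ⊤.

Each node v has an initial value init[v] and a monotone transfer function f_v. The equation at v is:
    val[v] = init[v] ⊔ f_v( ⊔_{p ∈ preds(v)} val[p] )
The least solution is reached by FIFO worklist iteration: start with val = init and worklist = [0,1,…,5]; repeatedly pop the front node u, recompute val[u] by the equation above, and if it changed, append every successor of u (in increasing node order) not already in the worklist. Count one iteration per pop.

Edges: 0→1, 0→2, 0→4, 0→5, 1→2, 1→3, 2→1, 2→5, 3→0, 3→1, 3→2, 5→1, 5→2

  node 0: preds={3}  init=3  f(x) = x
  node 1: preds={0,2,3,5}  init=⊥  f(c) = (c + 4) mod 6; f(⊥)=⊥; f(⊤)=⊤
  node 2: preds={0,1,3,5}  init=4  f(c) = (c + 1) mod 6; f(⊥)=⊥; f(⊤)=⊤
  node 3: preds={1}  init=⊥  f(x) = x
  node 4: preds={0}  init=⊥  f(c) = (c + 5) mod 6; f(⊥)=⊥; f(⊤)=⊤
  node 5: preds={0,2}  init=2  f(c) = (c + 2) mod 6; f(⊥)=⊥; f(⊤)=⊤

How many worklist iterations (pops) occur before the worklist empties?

Worklist (12 pops):
  #1 pop 0: in=⊥ → 3 (no change)
  #2 pop 1: in=⊤ → ⊤ (was ⊥); enqueue []
  #3 pop 2: in=⊤ → ⊤ (was 4); enqueue [1]
  #4 pop 3: in=⊤ → ⊤ (was ⊥); enqueue [0,2]
  #5 pop 4: in=3 → 2 (was ⊥); enqueue []
  #6 pop 5: in=⊤ → ⊤ (was 2); enqueue []
  #7 pop 1: in=⊤ → ⊤ (no change)
  #8 pop 0: in=⊤ → ⊤ (was 3); enqueue [1,4,5]
  #9 pop 2: in=⊤ → ⊤ (no change)
  #10 pop 1: in=⊤ → ⊤ (no change)
  #11 pop 4: in=⊤ → ⊤ (was 2); enqueue []
  #12 pop 5: in=⊤ → ⊤ (no change)

Fixpoint:
  val[0] = ⊤
  val[1] = ⊤
  val[2] = ⊤
  val[3] = ⊤
  val[4] = ⊤
  val[5] = ⊤

12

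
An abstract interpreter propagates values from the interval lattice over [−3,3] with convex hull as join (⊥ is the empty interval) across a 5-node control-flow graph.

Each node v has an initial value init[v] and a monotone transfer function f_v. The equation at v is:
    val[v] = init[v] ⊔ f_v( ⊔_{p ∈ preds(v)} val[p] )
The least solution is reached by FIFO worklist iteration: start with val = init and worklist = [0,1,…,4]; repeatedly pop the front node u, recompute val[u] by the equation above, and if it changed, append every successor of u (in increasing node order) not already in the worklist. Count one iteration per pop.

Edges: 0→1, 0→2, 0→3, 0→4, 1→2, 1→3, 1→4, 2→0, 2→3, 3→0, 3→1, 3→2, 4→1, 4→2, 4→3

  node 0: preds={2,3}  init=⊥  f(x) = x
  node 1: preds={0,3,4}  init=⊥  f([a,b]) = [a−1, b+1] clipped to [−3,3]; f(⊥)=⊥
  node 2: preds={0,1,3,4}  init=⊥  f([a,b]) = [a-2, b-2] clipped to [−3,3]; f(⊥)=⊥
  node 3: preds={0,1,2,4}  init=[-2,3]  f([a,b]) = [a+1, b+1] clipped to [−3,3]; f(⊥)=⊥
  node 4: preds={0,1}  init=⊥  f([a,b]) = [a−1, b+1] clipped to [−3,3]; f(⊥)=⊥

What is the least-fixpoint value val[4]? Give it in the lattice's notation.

[-3,3]

Trace (10 dequeues):
  [1] u=0 | in [-2,3] | out [-2,3] | prev ⊥ | push {}
  [2] u=1 | in [-2,3] | out [-3,3] | prev ⊥ | push {}
  [3] u=2 | in [-3,3] | out [-3,1] | prev ⊥ | push {0}
  [4] u=3 | in [-3,3] | out [-2,3] | ==
  [5] u=4 | in [-3,3] | out [-3,3] | prev ⊥ | push {1,2,3}
  [6] u=0 | in [-3,3] | out [-3,3] | prev [-2,3] | push {4}
  [7] u=1 | in [-3,3] | out [-3,3] | ==
  [8] u=2 | in [-3,3] | out [-3,1] | ==
  [9] u=3 | in [-3,3] | out [-2,3] | ==
  [10] u=4 | in [-3,3] | out [-3,3] | ==

Converged values:
  [0] [-3,3]
  [1] [-3,3]
  [2] [-3,1]
  [3] [-2,3]
  [4] [-3,3]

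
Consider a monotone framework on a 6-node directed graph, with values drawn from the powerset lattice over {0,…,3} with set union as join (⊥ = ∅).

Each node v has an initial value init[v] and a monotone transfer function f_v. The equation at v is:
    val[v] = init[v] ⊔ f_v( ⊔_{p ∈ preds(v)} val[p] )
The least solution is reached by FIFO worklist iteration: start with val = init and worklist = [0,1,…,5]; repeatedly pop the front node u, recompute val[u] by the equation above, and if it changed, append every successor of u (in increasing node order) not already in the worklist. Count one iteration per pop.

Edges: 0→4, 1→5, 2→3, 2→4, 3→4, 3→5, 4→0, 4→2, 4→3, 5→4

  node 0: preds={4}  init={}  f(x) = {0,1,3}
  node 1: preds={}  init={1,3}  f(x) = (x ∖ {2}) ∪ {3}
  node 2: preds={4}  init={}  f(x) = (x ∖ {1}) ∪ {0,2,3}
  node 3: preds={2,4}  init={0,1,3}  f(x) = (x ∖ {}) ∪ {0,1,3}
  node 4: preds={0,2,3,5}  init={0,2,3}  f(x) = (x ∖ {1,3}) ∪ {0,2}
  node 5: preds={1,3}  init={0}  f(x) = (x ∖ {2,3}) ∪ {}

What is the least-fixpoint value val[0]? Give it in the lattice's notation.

{0,1,3}

Iteration log — 7 steps:
  step 1. node 0  ⊔preds={0,2,3}  new={0,1,3}  old={}  +wl: 
  step 2. node 1  ⊔preds={}  new={1,3}  stable
  step 3. node 2  ⊔preds={0,2,3}  new={0,2,3}  old={}  +wl: 
  step 4. node 3  ⊔preds={0,2,3}  new={0,1,2,3}  old={0,1,3}  +wl: 
  step 5. node 4  ⊔preds={0,1,2,3}  new={0,2,3}  stable
  step 6. node 5  ⊔preds={0,1,2,3}  new={0,1}  old={0}  +wl: 4
  step 7. node 4  ⊔preds={0,1,2,3}  new={0,2,3}  stable

Least fixpoint reached:
  node 0: {0,1,3}
  node 1: {1,3}
  node 2: {0,2,3}
  node 3: {0,1,2,3}
  node 4: {0,2,3}
  node 5: {0,1}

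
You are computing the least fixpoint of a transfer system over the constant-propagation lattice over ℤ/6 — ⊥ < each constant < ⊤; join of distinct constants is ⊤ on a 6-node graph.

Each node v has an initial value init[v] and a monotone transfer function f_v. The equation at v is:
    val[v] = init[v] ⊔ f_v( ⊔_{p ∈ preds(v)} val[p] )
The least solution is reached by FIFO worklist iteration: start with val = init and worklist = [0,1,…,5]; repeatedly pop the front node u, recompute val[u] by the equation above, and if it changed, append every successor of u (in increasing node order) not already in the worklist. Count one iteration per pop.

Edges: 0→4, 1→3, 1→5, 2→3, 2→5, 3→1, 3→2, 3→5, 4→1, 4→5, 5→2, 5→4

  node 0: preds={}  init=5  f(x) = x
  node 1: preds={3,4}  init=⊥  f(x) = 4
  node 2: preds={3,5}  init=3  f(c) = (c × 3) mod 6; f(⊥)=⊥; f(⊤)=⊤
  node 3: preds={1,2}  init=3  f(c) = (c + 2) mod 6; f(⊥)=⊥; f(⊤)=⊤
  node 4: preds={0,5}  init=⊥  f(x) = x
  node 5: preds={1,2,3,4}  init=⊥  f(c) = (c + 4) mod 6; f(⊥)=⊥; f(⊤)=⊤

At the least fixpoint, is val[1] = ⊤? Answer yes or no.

no

Iteration log — 12 steps:
  step 1. node 0  ⊔preds=⊥  new=5  stable
  step 2. node 1  ⊔preds=3  new=4  old=⊥  +wl: 
  step 3. node 2  ⊔preds=3  new=3  stable
  step 4. node 3  ⊔preds=⊤  new=⊤  old=3  +wl: 1,2
  step 5. node 4  ⊔preds=5  new=5  old=⊥  +wl: 
  step 6. node 5  ⊔preds=⊤  new=⊤  old=⊥  +wl: 4
  step 7. node 1  ⊔preds=⊤  new=4  stable
  step 8. node 2  ⊔preds=⊤  new=⊤  old=3  +wl: 3,5
  step 9. node 4  ⊔preds=⊤  new=⊤  old=5  +wl: 1
  step 10. node 3  ⊔preds=⊤  new=⊤  stable
  step 11. node 5  ⊔preds=⊤  new=⊤  stable
  step 12. node 1  ⊔preds=⊤  new=4  stable

Least fixpoint reached:
  node 0: 5
  node 1: 4
  node 2: ⊤
  node 3: ⊤
  node 4: ⊤
  node 5: ⊤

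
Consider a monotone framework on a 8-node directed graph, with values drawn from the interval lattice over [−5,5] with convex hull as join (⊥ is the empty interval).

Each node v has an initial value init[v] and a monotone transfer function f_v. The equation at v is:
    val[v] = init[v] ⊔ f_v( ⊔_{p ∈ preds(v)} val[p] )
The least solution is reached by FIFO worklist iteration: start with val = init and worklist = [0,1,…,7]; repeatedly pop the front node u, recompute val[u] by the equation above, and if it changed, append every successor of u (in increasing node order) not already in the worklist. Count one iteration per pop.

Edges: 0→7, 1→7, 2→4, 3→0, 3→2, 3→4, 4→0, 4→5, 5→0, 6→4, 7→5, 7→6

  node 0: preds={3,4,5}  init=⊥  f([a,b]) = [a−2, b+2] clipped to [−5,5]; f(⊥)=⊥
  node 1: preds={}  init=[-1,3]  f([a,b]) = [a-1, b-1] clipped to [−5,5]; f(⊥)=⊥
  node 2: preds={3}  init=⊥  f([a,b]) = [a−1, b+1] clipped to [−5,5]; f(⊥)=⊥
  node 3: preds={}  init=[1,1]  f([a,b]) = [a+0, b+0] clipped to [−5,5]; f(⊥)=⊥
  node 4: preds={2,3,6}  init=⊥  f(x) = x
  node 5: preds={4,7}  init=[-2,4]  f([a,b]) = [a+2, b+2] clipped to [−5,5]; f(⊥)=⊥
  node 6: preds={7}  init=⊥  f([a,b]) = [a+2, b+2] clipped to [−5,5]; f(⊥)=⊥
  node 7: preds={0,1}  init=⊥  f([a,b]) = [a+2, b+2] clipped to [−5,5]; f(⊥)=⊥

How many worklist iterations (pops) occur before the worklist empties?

Trace (15 dequeues):
  [1] u=0 | in [-2,4] | out [-4,5] | prev ⊥ | push {}
  [2] u=1 | in ⊥ | out [-1,3] | ==
  [3] u=2 | in [1,1] | out [0,2] | prev ⊥ | push {}
  [4] u=3 | in ⊥ | out [1,1] | ==
  [5] u=4 | in [0,2] | out [0,2] | prev ⊥ | push {0}
  [6] u=5 | in [0,2] | out [-2,4] | ==
  [7] u=6 | in ⊥ | out ⊥ | ==
  [8] u=7 | in [-4,5] | out [-2,5] | prev ⊥ | push {5,6}
  [9] u=0 | in [-2,4] | out [-4,5] | ==
  [10] u=5 | in [-2,5] | out [-2,5] | prev [-2,4] | push {0}
  [11] u=6 | in [-2,5] | out [0,5] | prev ⊥ | push {4}
  [12] u=0 | in [-2,5] | out [-4,5] | ==
  [13] u=4 | in [0,5] | out [0,5] | prev [0,2] | push {0,5}
  [14] u=0 | in [-2,5] | out [-4,5] | ==
  [15] u=5 | in [-2,5] | out [-2,5] | ==

Converged values:
  [0] [-4,5]
  [1] [-1,3]
  [2] [0,2]
  [3] [1,1]
  [4] [0,5]
  [5] [-2,5]
  [6] [0,5]
  [7] [-2,5]

15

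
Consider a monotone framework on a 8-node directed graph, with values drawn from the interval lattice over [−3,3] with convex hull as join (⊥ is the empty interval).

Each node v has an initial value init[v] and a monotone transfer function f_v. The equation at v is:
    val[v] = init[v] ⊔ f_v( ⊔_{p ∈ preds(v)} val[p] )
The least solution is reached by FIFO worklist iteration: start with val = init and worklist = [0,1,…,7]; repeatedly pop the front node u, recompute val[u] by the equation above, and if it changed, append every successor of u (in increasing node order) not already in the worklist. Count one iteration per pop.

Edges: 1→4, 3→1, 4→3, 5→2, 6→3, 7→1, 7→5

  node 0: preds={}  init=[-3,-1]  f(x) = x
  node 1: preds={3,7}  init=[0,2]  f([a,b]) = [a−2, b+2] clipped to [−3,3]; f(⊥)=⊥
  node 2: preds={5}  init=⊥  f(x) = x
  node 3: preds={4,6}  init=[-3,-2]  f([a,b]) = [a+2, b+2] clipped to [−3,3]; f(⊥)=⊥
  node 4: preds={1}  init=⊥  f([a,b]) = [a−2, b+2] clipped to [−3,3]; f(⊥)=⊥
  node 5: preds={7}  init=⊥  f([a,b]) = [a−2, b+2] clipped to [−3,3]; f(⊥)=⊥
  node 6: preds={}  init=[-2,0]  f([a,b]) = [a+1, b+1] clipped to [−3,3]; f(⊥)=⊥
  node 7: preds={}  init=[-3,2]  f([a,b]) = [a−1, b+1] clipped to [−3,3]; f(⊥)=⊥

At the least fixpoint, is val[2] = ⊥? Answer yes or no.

no

Trace (12 dequeues):
  [1] u=0 | in ⊥ | out [-3,-1] | ==
  [2] u=1 | in [-3,2] | out [-3,3] | prev [0,2] | push {}
  [3] u=2 | in ⊥ | out ⊥ | ==
  [4] u=3 | in [-2,0] | out [-3,2] | prev [-3,-2] | push {1}
  [5] u=4 | in [-3,3] | out [-3,3] | prev ⊥ | push {3}
  [6] u=5 | in [-3,2] | out [-3,3] | prev ⊥ | push {2}
  [7] u=6 | in ⊥ | out [-2,0] | ==
  [8] u=7 | in ⊥ | out [-3,2] | ==
  [9] u=1 | in [-3,2] | out [-3,3] | ==
  [10] u=3 | in [-3,3] | out [-3,3] | prev [-3,2] | push {1}
  [11] u=2 | in [-3,3] | out [-3,3] | prev ⊥ | push {}
  [12] u=1 | in [-3,3] | out [-3,3] | ==

Converged values:
  [0] [-3,-1]
  [1] [-3,3]
  [2] [-3,3]
  [3] [-3,3]
  [4] [-3,3]
  [5] [-3,3]
  [6] [-2,0]
  [7] [-3,2]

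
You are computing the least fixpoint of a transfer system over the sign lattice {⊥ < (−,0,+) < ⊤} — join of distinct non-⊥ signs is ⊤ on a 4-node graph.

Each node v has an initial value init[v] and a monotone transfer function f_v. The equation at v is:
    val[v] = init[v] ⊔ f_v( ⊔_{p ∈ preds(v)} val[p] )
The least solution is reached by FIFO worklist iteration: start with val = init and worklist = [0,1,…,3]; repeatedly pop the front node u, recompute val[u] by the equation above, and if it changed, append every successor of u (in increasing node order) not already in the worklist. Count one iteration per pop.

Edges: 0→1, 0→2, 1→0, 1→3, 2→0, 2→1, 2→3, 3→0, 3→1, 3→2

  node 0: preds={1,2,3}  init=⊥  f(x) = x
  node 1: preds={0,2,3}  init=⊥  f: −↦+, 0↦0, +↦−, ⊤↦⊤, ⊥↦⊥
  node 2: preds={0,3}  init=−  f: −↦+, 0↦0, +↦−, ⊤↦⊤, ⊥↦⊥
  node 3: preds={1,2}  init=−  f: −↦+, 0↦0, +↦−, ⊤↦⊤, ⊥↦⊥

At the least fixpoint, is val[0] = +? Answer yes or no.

Iteration log — 9 steps:
  step 1. node 0  ⊔preds=−  new=−  old=⊥  +wl: 
  step 2. node 1  ⊔preds=−  new=+  old=⊥  +wl: 0
  step 3. node 2  ⊔preds=−  new=⊤  old=−  +wl: 1
  step 4. node 3  ⊔preds=⊤  new=⊤  old=−  +wl: 2
  step 5. node 0  ⊔preds=⊤  new=⊤  old=−  +wl: 
  step 6. node 1  ⊔preds=⊤  new=⊤  old=+  +wl: 0,3
  step 7. node 2  ⊔preds=⊤  new=⊤  stable
  step 8. node 0  ⊔preds=⊤  new=⊤  stable
  step 9. node 3  ⊔preds=⊤  new=⊤  stable

Least fixpoint reached:
  node 0: ⊤
  node 1: ⊤
  node 2: ⊤
  node 3: ⊤

no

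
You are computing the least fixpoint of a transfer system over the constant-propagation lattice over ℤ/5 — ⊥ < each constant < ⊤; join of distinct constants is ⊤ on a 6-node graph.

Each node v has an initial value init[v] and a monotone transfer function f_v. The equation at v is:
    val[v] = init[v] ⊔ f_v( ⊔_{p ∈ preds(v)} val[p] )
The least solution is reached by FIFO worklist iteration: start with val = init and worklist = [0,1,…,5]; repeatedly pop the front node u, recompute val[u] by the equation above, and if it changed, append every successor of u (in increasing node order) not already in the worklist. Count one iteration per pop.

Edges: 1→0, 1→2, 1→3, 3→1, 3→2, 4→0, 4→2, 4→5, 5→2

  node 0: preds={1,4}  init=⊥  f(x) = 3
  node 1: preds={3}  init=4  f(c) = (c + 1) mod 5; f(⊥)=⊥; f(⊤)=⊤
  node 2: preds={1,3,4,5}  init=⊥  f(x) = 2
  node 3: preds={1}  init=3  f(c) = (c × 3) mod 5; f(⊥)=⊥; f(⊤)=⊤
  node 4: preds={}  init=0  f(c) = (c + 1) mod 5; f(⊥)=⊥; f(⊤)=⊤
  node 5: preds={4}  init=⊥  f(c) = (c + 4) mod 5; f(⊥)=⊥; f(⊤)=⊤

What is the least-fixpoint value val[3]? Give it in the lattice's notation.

Trace (10 dequeues):
  [1] u=0 | in ⊤ | out 3 | prev ⊥ | push {}
  [2] u=1 | in 3 | out 4 | ==
  [3] u=2 | in ⊤ | out 2 | prev ⊥ | push {}
  [4] u=3 | in 4 | out ⊤ | prev 3 | push {1,2}
  [5] u=4 | in ⊥ | out 0 | ==
  [6] u=5 | in 0 | out 4 | prev ⊥ | push {}
  [7] u=1 | in ⊤ | out ⊤ | prev 4 | push {0,3}
  [8] u=2 | in ⊤ | out 2 | ==
  [9] u=0 | in ⊤ | out 3 | ==
  [10] u=3 | in ⊤ | out ⊤ | ==

Converged values:
  [0] 3
  [1] ⊤
  [2] 2
  [3] ⊤
  [4] 0
  [5] 4

⊤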